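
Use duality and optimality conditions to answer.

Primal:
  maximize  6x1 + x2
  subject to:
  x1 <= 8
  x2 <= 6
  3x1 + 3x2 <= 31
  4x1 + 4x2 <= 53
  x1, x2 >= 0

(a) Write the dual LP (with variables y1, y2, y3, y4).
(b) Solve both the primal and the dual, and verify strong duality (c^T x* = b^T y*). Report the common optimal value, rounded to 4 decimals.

The standard primal-dual pair for 'max c^T x s.t. A x <= b, x >= 0' is:
  Dual:  min b^T y  s.t.  A^T y >= c,  y >= 0.

So the dual LP is:
  minimize  8y1 + 6y2 + 31y3 + 53y4
  subject to:
    y1 + 3y3 + 4y4 >= 6
    y2 + 3y3 + 4y4 >= 1
    y1, y2, y3, y4 >= 0

Solving the primal: x* = (8, 2.3333).
  primal value c^T x* = 50.3333.
Solving the dual: y* = (5, 0, 0.3333, 0).
  dual value b^T y* = 50.3333.
Strong duality: c^T x* = b^T y*. Confirmed.

50.3333


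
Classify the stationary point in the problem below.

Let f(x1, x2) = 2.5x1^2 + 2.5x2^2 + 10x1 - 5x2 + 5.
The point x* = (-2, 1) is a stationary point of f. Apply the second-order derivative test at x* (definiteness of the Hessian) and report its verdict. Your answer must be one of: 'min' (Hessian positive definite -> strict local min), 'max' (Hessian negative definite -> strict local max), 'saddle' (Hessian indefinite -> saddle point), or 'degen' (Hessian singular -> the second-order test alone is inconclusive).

Compute the Hessian H = grad^2 f:
  H = [[5, 0], [0, 5]]
Verify stationarity: grad f(x*) = H x* + g = (0, 0).
Eigenvalues of H: 5, 5.
Both eigenvalues > 0, so H is positive definite -> x* is a strict local min.

min


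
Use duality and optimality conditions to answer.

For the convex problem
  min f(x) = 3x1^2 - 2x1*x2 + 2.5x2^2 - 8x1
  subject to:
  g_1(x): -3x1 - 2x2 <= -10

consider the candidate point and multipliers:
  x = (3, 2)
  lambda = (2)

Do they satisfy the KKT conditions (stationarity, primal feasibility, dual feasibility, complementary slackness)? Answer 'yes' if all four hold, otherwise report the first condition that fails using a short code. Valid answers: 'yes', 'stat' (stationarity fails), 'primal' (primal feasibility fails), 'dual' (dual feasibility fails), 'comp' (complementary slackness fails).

Gradient of f: grad f(x) = Q x + c = (6, 4)
Constraint values g_i(x) = a_i^T x - b_i:
  g_1((3, 2)) = -3
Stationarity residual: grad f(x) + sum_i lambda_i a_i = (0, 0)
  -> stationarity OK
Primal feasibility (all g_i <= 0): OK
Dual feasibility (all lambda_i >= 0): OK
Complementary slackness (lambda_i * g_i(x) = 0 for all i): FAILS

Verdict: the first failing condition is complementary_slackness -> comp.

comp


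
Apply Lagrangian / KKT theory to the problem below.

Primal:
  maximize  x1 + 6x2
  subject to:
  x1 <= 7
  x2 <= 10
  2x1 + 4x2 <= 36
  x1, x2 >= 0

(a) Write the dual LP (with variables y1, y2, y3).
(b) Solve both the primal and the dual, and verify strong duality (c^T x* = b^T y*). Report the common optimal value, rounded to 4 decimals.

The standard primal-dual pair for 'max c^T x s.t. A x <= b, x >= 0' is:
  Dual:  min b^T y  s.t.  A^T y >= c,  y >= 0.

So the dual LP is:
  minimize  7y1 + 10y2 + 36y3
  subject to:
    y1 + 2y3 >= 1
    y2 + 4y3 >= 6
    y1, y2, y3 >= 0

Solving the primal: x* = (0, 9).
  primal value c^T x* = 54.
Solving the dual: y* = (0, 0, 1.5).
  dual value b^T y* = 54.
Strong duality: c^T x* = b^T y*. Confirmed.

54


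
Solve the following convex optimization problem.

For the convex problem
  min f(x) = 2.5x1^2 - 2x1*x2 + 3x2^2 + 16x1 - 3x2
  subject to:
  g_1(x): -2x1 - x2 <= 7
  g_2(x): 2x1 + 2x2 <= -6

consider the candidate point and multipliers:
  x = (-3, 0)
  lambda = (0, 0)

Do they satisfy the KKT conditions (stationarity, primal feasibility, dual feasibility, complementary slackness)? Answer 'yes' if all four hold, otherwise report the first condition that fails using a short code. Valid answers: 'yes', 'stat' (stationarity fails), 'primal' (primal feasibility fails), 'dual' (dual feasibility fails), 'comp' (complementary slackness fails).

Gradient of f: grad f(x) = Q x + c = (1, 3)
Constraint values g_i(x) = a_i^T x - b_i:
  g_1((-3, 0)) = -1
  g_2((-3, 0)) = 0
Stationarity residual: grad f(x) + sum_i lambda_i a_i = (1, 3)
  -> stationarity FAILS
Primal feasibility (all g_i <= 0): OK
Dual feasibility (all lambda_i >= 0): OK
Complementary slackness (lambda_i * g_i(x) = 0 for all i): OK

Verdict: the first failing condition is stationarity -> stat.

stat


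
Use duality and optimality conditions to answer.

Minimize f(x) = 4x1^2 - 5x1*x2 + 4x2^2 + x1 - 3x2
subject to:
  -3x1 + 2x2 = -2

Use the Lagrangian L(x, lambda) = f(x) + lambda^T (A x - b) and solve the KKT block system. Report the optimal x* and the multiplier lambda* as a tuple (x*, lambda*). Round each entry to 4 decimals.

Form the Lagrangian:
  L(x, lambda) = (1/2) x^T Q x + c^T x + lambda^T (A x - b)
Stationarity (grad_x L = 0): Q x + c + A^T lambda = 0.
Primal feasibility: A x = b.

This gives the KKT block system:
  [ Q   A^T ] [ x     ]   [-c ]
  [ A    0  ] [ lambda ] = [ b ]

Solving the linear system:
  x*      = (0.9545, 0.4318)
  lambda* = (2.1591)
  f(x*)   = 1.9886

x* = (0.9545, 0.4318), lambda* = (2.1591)


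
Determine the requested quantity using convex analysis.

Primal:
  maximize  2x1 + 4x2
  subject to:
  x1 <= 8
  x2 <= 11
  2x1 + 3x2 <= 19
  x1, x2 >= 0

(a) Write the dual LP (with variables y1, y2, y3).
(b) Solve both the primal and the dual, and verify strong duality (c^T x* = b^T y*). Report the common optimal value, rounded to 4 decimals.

The standard primal-dual pair for 'max c^T x s.t. A x <= b, x >= 0' is:
  Dual:  min b^T y  s.t.  A^T y >= c,  y >= 0.

So the dual LP is:
  minimize  8y1 + 11y2 + 19y3
  subject to:
    y1 + 2y3 >= 2
    y2 + 3y3 >= 4
    y1, y2, y3 >= 0

Solving the primal: x* = (0, 6.3333).
  primal value c^T x* = 25.3333.
Solving the dual: y* = (0, 0, 1.3333).
  dual value b^T y* = 25.3333.
Strong duality: c^T x* = b^T y*. Confirmed.

25.3333


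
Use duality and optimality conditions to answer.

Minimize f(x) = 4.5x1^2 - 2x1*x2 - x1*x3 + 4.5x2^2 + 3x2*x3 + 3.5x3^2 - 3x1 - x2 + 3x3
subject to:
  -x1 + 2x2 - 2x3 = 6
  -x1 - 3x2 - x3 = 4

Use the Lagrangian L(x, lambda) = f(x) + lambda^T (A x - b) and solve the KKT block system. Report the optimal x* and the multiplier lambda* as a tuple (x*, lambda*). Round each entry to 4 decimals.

Form the Lagrangian:
  L(x, lambda) = (1/2) x^T Q x + c^T x + lambda^T (A x - b)
Stationarity (grad_x L = 0): Q x + c + A^T lambda = 0.
Primal feasibility: A x = b.

This gives the KKT block system:
  [ Q   A^T ] [ x     ]   [-c ]
  [ A    0  ] [ lambda ] = [ b ]

Solving the linear system:
  x*      = (-1.0776, -0.1153, -2.5765)
  lambda* = (-4.4124, -5.4789)
  f(x*)   = 22.0044

x* = (-1.0776, -0.1153, -2.5765), lambda* = (-4.4124, -5.4789)


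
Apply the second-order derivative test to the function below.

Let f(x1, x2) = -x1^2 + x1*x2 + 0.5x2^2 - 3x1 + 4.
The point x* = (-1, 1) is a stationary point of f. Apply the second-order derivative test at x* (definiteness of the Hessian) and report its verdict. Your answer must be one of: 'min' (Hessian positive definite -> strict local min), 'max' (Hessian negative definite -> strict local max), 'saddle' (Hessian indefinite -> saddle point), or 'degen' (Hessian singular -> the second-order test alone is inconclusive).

Compute the Hessian H = grad^2 f:
  H = [[-2, 1], [1, 1]]
Verify stationarity: grad f(x*) = H x* + g = (0, 0).
Eigenvalues of H: -2.3028, 1.3028.
Eigenvalues have mixed signs, so H is indefinite -> x* is a saddle point.

saddle


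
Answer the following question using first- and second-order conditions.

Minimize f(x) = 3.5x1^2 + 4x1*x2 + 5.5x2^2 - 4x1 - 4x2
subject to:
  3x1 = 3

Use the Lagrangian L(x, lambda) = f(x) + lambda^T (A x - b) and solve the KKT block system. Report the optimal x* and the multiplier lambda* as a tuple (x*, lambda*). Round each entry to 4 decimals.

Form the Lagrangian:
  L(x, lambda) = (1/2) x^T Q x + c^T x + lambda^T (A x - b)
Stationarity (grad_x L = 0): Q x + c + A^T lambda = 0.
Primal feasibility: A x = b.

This gives the KKT block system:
  [ Q   A^T ] [ x     ]   [-c ]
  [ A    0  ] [ lambda ] = [ b ]

Solving the linear system:
  x*      = (1, 0)
  lambda* = (-1)
  f(x*)   = -0.5

x* = (1, 0), lambda* = (-1)


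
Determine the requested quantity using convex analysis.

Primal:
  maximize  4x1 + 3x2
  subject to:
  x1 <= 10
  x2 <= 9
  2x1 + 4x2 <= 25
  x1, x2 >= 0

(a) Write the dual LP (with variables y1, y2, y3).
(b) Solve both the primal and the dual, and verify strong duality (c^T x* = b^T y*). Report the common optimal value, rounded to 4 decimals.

The standard primal-dual pair for 'max c^T x s.t. A x <= b, x >= 0' is:
  Dual:  min b^T y  s.t.  A^T y >= c,  y >= 0.

So the dual LP is:
  minimize  10y1 + 9y2 + 25y3
  subject to:
    y1 + 2y3 >= 4
    y2 + 4y3 >= 3
    y1, y2, y3 >= 0

Solving the primal: x* = (10, 1.25).
  primal value c^T x* = 43.75.
Solving the dual: y* = (2.5, 0, 0.75).
  dual value b^T y* = 43.75.
Strong duality: c^T x* = b^T y*. Confirmed.

43.75


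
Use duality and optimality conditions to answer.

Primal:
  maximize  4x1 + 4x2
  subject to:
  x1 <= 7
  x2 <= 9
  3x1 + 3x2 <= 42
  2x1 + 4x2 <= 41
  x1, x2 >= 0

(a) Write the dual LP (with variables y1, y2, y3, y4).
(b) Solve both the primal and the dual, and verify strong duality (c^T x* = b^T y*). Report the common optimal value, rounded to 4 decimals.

The standard primal-dual pair for 'max c^T x s.t. A x <= b, x >= 0' is:
  Dual:  min b^T y  s.t.  A^T y >= c,  y >= 0.

So the dual LP is:
  minimize  7y1 + 9y2 + 42y3 + 41y4
  subject to:
    y1 + 3y3 + 2y4 >= 4
    y2 + 3y3 + 4y4 >= 4
    y1, y2, y3, y4 >= 0

Solving the primal: x* = (7, 6.75).
  primal value c^T x* = 55.
Solving the dual: y* = (2, 0, 0, 1).
  dual value b^T y* = 55.
Strong duality: c^T x* = b^T y*. Confirmed.

55


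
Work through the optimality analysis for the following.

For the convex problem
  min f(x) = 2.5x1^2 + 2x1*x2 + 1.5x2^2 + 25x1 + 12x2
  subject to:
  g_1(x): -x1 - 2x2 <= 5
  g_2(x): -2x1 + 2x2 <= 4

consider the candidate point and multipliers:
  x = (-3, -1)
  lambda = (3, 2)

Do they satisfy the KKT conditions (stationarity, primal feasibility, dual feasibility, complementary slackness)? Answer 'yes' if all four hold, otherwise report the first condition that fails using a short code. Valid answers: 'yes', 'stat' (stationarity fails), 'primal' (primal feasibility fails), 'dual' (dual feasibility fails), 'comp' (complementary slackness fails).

Gradient of f: grad f(x) = Q x + c = (8, 3)
Constraint values g_i(x) = a_i^T x - b_i:
  g_1((-3, -1)) = 0
  g_2((-3, -1)) = 0
Stationarity residual: grad f(x) + sum_i lambda_i a_i = (1, 1)
  -> stationarity FAILS
Primal feasibility (all g_i <= 0): OK
Dual feasibility (all lambda_i >= 0): OK
Complementary slackness (lambda_i * g_i(x) = 0 for all i): OK

Verdict: the first failing condition is stationarity -> stat.

stat


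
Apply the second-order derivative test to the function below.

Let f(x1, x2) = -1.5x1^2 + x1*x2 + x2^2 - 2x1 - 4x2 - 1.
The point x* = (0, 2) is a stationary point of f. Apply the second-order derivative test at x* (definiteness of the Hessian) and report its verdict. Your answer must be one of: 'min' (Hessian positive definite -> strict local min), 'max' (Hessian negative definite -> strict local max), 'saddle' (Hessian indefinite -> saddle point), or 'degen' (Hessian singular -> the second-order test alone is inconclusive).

Compute the Hessian H = grad^2 f:
  H = [[-3, 1], [1, 2]]
Verify stationarity: grad f(x*) = H x* + g = (0, 0).
Eigenvalues of H: -3.1926, 2.1926.
Eigenvalues have mixed signs, so H is indefinite -> x* is a saddle point.

saddle


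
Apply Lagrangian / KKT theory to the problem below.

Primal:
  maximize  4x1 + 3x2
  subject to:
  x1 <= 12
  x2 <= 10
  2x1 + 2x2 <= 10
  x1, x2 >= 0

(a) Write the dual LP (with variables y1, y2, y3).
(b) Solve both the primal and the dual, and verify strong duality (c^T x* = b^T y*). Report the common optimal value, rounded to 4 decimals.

The standard primal-dual pair for 'max c^T x s.t. A x <= b, x >= 0' is:
  Dual:  min b^T y  s.t.  A^T y >= c,  y >= 0.

So the dual LP is:
  minimize  12y1 + 10y2 + 10y3
  subject to:
    y1 + 2y3 >= 4
    y2 + 2y3 >= 3
    y1, y2, y3 >= 0

Solving the primal: x* = (5, 0).
  primal value c^T x* = 20.
Solving the dual: y* = (0, 0, 2).
  dual value b^T y* = 20.
Strong duality: c^T x* = b^T y*. Confirmed.

20


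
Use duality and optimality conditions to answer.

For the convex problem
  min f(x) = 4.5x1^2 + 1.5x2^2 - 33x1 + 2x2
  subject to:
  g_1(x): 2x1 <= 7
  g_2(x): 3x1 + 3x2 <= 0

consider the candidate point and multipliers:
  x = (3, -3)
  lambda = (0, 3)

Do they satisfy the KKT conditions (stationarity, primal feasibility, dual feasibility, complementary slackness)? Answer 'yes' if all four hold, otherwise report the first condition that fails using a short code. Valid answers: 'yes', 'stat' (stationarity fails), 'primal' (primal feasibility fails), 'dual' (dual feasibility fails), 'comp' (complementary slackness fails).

Gradient of f: grad f(x) = Q x + c = (-6, -7)
Constraint values g_i(x) = a_i^T x - b_i:
  g_1((3, -3)) = -1
  g_2((3, -3)) = 0
Stationarity residual: grad f(x) + sum_i lambda_i a_i = (3, 2)
  -> stationarity FAILS
Primal feasibility (all g_i <= 0): OK
Dual feasibility (all lambda_i >= 0): OK
Complementary slackness (lambda_i * g_i(x) = 0 for all i): OK

Verdict: the first failing condition is stationarity -> stat.

stat


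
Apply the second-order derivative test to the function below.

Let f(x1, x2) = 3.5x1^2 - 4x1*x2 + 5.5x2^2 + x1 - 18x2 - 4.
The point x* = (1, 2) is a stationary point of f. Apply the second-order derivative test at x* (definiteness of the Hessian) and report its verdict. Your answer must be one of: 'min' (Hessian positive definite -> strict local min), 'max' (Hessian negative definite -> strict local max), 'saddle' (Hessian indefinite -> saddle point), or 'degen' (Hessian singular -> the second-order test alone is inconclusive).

Compute the Hessian H = grad^2 f:
  H = [[7, -4], [-4, 11]]
Verify stationarity: grad f(x*) = H x* + g = (0, 0).
Eigenvalues of H: 4.5279, 13.4721.
Both eigenvalues > 0, so H is positive definite -> x* is a strict local min.

min


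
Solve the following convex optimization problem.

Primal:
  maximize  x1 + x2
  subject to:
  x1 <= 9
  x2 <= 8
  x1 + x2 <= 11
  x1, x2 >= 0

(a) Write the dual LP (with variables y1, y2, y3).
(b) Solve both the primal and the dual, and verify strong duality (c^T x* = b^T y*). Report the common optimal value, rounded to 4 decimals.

The standard primal-dual pair for 'max c^T x s.t. A x <= b, x >= 0' is:
  Dual:  min b^T y  s.t.  A^T y >= c,  y >= 0.

So the dual LP is:
  minimize  9y1 + 8y2 + 11y3
  subject to:
    y1 + y3 >= 1
    y2 + y3 >= 1
    y1, y2, y3 >= 0

Solving the primal: x* = (3, 8).
  primal value c^T x* = 11.
Solving the dual: y* = (0, 0, 1).
  dual value b^T y* = 11.
Strong duality: c^T x* = b^T y*. Confirmed.

11


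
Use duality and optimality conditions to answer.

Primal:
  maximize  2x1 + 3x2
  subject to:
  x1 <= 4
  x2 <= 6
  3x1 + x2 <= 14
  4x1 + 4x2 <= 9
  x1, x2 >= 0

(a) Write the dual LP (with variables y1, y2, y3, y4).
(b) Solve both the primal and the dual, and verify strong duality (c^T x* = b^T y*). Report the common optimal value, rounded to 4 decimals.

The standard primal-dual pair for 'max c^T x s.t. A x <= b, x >= 0' is:
  Dual:  min b^T y  s.t.  A^T y >= c,  y >= 0.

So the dual LP is:
  minimize  4y1 + 6y2 + 14y3 + 9y4
  subject to:
    y1 + 3y3 + 4y4 >= 2
    y2 + y3 + 4y4 >= 3
    y1, y2, y3, y4 >= 0

Solving the primal: x* = (0, 2.25).
  primal value c^T x* = 6.75.
Solving the dual: y* = (0, 0, 0, 0.75).
  dual value b^T y* = 6.75.
Strong duality: c^T x* = b^T y*. Confirmed.

6.75


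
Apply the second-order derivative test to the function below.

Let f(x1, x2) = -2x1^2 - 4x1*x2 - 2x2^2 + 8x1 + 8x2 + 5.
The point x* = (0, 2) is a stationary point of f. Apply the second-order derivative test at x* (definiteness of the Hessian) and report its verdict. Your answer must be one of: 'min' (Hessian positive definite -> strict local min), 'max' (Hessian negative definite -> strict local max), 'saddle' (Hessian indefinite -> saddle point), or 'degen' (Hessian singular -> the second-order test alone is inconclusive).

Compute the Hessian H = grad^2 f:
  H = [[-4, -4], [-4, -4]]
Verify stationarity: grad f(x*) = H x* + g = (0, 0).
Eigenvalues of H: -8, 0.
H has a zero eigenvalue (singular; negative semidefinite but not definite), so H is neither positive definite, negative definite, nor indefinite. The second-order test alone is inconclusive -> degen.
(Indeed, f is constant along the null direction of H through x*, so x* is not a strict local extremum.)

degen


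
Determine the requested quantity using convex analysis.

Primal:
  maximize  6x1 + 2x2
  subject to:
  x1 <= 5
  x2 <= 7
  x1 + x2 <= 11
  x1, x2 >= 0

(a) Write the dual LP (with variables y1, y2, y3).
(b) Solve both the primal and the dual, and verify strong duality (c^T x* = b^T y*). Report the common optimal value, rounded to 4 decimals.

The standard primal-dual pair for 'max c^T x s.t. A x <= b, x >= 0' is:
  Dual:  min b^T y  s.t.  A^T y >= c,  y >= 0.

So the dual LP is:
  minimize  5y1 + 7y2 + 11y3
  subject to:
    y1 + y3 >= 6
    y2 + y3 >= 2
    y1, y2, y3 >= 0

Solving the primal: x* = (5, 6).
  primal value c^T x* = 42.
Solving the dual: y* = (4, 0, 2).
  dual value b^T y* = 42.
Strong duality: c^T x* = b^T y*. Confirmed.

42


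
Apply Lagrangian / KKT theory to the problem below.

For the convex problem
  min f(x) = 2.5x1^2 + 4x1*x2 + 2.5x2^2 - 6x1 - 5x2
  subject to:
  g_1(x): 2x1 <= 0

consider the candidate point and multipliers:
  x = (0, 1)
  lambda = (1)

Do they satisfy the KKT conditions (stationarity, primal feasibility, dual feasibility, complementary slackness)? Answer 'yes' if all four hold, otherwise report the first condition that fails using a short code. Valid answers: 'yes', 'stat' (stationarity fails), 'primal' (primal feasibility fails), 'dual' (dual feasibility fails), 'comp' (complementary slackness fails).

Gradient of f: grad f(x) = Q x + c = (-2, 0)
Constraint values g_i(x) = a_i^T x - b_i:
  g_1((0, 1)) = 0
Stationarity residual: grad f(x) + sum_i lambda_i a_i = (0, 0)
  -> stationarity OK
Primal feasibility (all g_i <= 0): OK
Dual feasibility (all lambda_i >= 0): OK
Complementary slackness (lambda_i * g_i(x) = 0 for all i): OK

Verdict: yes, KKT holds.

yes


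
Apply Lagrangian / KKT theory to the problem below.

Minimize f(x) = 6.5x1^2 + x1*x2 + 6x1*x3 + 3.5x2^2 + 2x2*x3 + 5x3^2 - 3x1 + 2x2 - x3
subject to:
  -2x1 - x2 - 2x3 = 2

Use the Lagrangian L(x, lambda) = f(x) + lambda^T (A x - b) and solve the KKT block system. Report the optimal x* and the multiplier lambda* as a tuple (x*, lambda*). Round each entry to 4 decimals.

Form the Lagrangian:
  L(x, lambda) = (1/2) x^T Q x + c^T x + lambda^T (A x - b)
Stationarity (grad_x L = 0): Q x + c + A^T lambda = 0.
Primal feasibility: A x = b.

This gives the KKT block system:
  [ Q   A^T ] [ x     ]   [-c ]
  [ A    0  ] [ lambda ] = [ b ]

Solving the linear system:
  x*      = (-0.1166, -0.7178, -0.5245)
  lambda* = (-4.1902)
  f(x*)   = 3.9095

x* = (-0.1166, -0.7178, -0.5245), lambda* = (-4.1902)


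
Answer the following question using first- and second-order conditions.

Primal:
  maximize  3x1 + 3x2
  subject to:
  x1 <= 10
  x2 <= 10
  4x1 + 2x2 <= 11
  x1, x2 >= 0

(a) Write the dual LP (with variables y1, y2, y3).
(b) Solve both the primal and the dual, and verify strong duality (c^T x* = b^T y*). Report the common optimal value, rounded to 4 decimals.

The standard primal-dual pair for 'max c^T x s.t. A x <= b, x >= 0' is:
  Dual:  min b^T y  s.t.  A^T y >= c,  y >= 0.

So the dual LP is:
  minimize  10y1 + 10y2 + 11y3
  subject to:
    y1 + 4y3 >= 3
    y2 + 2y3 >= 3
    y1, y2, y3 >= 0

Solving the primal: x* = (0, 5.5).
  primal value c^T x* = 16.5.
Solving the dual: y* = (0, 0, 1.5).
  dual value b^T y* = 16.5.
Strong duality: c^T x* = b^T y*. Confirmed.

16.5


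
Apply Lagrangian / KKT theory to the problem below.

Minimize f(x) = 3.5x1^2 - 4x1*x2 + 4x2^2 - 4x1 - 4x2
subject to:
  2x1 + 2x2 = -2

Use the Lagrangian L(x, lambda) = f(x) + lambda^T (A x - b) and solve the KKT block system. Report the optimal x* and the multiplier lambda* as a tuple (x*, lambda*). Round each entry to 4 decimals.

Form the Lagrangian:
  L(x, lambda) = (1/2) x^T Q x + c^T x + lambda^T (A x - b)
Stationarity (grad_x L = 0): Q x + c + A^T lambda = 0.
Primal feasibility: A x = b.

This gives the KKT block system:
  [ Q   A^T ] [ x     ]   [-c ]
  [ A    0  ] [ lambda ] = [ b ]

Solving the linear system:
  x*      = (-0.5217, -0.4783)
  lambda* = (2.8696)
  f(x*)   = 4.8696

x* = (-0.5217, -0.4783), lambda* = (2.8696)


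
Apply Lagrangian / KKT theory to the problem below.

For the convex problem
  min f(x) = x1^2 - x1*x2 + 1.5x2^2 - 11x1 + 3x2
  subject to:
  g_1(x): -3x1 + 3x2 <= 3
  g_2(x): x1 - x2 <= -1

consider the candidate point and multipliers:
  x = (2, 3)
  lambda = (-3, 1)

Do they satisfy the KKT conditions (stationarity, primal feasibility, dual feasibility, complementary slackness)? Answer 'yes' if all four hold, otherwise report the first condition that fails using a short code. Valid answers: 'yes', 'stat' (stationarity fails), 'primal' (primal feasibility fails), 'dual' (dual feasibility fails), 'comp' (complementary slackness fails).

Gradient of f: grad f(x) = Q x + c = (-10, 10)
Constraint values g_i(x) = a_i^T x - b_i:
  g_1((2, 3)) = 0
  g_2((2, 3)) = 0
Stationarity residual: grad f(x) + sum_i lambda_i a_i = (0, 0)
  -> stationarity OK
Primal feasibility (all g_i <= 0): OK
Dual feasibility (all lambda_i >= 0): FAILS
Complementary slackness (lambda_i * g_i(x) = 0 for all i): OK

Verdict: the first failing condition is dual_feasibility -> dual.

dual


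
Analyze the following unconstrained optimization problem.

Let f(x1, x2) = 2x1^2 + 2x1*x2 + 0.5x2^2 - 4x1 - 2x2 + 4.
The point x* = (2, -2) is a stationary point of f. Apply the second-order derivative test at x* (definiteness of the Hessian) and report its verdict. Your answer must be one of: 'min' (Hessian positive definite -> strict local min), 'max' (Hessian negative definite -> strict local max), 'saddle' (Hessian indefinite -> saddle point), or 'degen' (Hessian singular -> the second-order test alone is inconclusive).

Compute the Hessian H = grad^2 f:
  H = [[4, 2], [2, 1]]
Verify stationarity: grad f(x*) = H x* + g = (0, 0).
Eigenvalues of H: 0, 5.
H has a zero eigenvalue (singular; positive semidefinite but not definite), so H is neither positive definite, negative definite, nor indefinite. The second-order test alone is inconclusive -> degen.
(Indeed, f is constant along the null direction of H through x*, so x* is not a strict local extremum.)

degen


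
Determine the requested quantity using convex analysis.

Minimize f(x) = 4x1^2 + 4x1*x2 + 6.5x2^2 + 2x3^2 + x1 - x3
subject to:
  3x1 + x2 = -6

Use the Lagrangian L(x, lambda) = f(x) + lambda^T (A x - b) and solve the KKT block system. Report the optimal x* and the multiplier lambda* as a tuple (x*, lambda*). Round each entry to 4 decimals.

Form the Lagrangian:
  L(x, lambda) = (1/2) x^T Q x + c^T x + lambda^T (A x - b)
Stationarity (grad_x L = 0): Q x + c + A^T lambda = 0.
Primal feasibility: A x = b.

This gives the KKT block system:
  [ Q   A^T ] [ x     ]   [-c ]
  [ A    0  ] [ lambda ] = [ b ]

Solving the linear system:
  x*      = (-2.0891, 0.2673, 0.25)
  lambda* = (4.8812)
  f(x*)   = 13.474

x* = (-2.0891, 0.2673, 0.25), lambda* = (4.8812)


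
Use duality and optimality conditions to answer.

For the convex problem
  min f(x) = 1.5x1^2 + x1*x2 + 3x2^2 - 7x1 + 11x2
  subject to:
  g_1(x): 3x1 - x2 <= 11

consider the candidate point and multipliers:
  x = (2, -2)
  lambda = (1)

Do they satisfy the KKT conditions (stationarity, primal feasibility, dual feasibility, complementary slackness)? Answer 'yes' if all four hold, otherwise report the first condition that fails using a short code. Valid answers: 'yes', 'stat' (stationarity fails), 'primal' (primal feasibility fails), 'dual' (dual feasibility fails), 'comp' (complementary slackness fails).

Gradient of f: grad f(x) = Q x + c = (-3, 1)
Constraint values g_i(x) = a_i^T x - b_i:
  g_1((2, -2)) = -3
Stationarity residual: grad f(x) + sum_i lambda_i a_i = (0, 0)
  -> stationarity OK
Primal feasibility (all g_i <= 0): OK
Dual feasibility (all lambda_i >= 0): OK
Complementary slackness (lambda_i * g_i(x) = 0 for all i): FAILS

Verdict: the first failing condition is complementary_slackness -> comp.

comp


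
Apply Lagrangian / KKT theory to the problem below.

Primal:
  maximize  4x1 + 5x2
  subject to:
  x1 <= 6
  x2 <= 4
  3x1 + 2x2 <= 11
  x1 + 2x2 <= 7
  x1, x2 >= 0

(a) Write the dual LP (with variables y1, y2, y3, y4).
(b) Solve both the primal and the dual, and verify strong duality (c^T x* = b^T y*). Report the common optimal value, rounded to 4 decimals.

The standard primal-dual pair for 'max c^T x s.t. A x <= b, x >= 0' is:
  Dual:  min b^T y  s.t.  A^T y >= c,  y >= 0.

So the dual LP is:
  minimize  6y1 + 4y2 + 11y3 + 7y4
  subject to:
    y1 + 3y3 + y4 >= 4
    y2 + 2y3 + 2y4 >= 5
    y1, y2, y3, y4 >= 0

Solving the primal: x* = (2, 2.5).
  primal value c^T x* = 20.5.
Solving the dual: y* = (0, 0, 0.75, 1.75).
  dual value b^T y* = 20.5.
Strong duality: c^T x* = b^T y*. Confirmed.

20.5


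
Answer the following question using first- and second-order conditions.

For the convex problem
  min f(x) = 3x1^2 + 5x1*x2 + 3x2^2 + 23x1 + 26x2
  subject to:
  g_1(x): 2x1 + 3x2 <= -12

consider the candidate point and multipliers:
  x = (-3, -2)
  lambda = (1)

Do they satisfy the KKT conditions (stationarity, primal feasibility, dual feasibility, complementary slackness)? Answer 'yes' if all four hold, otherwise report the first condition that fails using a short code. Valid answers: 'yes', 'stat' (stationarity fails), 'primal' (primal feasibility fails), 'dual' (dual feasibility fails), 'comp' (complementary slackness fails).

Gradient of f: grad f(x) = Q x + c = (-5, -1)
Constraint values g_i(x) = a_i^T x - b_i:
  g_1((-3, -2)) = 0
Stationarity residual: grad f(x) + sum_i lambda_i a_i = (-3, 2)
  -> stationarity FAILS
Primal feasibility (all g_i <= 0): OK
Dual feasibility (all lambda_i >= 0): OK
Complementary slackness (lambda_i * g_i(x) = 0 for all i): OK

Verdict: the first failing condition is stationarity -> stat.

stat


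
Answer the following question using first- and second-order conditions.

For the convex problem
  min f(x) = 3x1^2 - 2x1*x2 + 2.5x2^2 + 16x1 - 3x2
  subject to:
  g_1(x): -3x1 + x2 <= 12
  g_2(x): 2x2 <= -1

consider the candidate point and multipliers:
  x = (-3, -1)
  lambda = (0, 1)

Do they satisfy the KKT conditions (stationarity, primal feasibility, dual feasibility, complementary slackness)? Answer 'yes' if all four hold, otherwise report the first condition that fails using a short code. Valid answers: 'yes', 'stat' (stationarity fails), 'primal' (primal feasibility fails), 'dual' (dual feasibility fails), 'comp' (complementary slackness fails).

Gradient of f: grad f(x) = Q x + c = (0, -2)
Constraint values g_i(x) = a_i^T x - b_i:
  g_1((-3, -1)) = -4
  g_2((-3, -1)) = -1
Stationarity residual: grad f(x) + sum_i lambda_i a_i = (0, 0)
  -> stationarity OK
Primal feasibility (all g_i <= 0): OK
Dual feasibility (all lambda_i >= 0): OK
Complementary slackness (lambda_i * g_i(x) = 0 for all i): FAILS

Verdict: the first failing condition is complementary_slackness -> comp.

comp


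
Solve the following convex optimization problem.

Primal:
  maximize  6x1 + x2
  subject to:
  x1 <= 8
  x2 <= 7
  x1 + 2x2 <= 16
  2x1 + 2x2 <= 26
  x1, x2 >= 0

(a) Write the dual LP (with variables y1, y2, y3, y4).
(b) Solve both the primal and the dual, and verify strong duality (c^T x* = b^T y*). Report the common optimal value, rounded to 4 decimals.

The standard primal-dual pair for 'max c^T x s.t. A x <= b, x >= 0' is:
  Dual:  min b^T y  s.t.  A^T y >= c,  y >= 0.

So the dual LP is:
  minimize  8y1 + 7y2 + 16y3 + 26y4
  subject to:
    y1 + y3 + 2y4 >= 6
    y2 + 2y3 + 2y4 >= 1
    y1, y2, y3, y4 >= 0

Solving the primal: x* = (8, 4).
  primal value c^T x* = 52.
Solving the dual: y* = (5.5, 0, 0.5, 0).
  dual value b^T y* = 52.
Strong duality: c^T x* = b^T y*. Confirmed.

52


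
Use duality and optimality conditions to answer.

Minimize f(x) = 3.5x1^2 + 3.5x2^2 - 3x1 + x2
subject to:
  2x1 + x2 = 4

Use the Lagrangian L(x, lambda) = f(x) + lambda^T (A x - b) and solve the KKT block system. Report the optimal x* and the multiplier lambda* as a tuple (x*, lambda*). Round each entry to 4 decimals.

Form the Lagrangian:
  L(x, lambda) = (1/2) x^T Q x + c^T x + lambda^T (A x - b)
Stationarity (grad_x L = 0): Q x + c + A^T lambda = 0.
Primal feasibility: A x = b.

This gives the KKT block system:
  [ Q   A^T ] [ x     ]   [-c ]
  [ A    0  ] [ lambda ] = [ b ]

Solving the linear system:
  x*      = (1.7429, 0.5143)
  lambda* = (-4.6)
  f(x*)   = 6.8429

x* = (1.7429, 0.5143), lambda* = (-4.6)


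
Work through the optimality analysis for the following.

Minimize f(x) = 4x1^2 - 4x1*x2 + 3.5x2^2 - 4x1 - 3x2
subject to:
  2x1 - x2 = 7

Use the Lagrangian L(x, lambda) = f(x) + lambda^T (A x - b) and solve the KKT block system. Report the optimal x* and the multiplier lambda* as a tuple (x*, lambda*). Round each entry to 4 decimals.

Form the Lagrangian:
  L(x, lambda) = (1/2) x^T Q x + c^T x + lambda^T (A x - b)
Stationarity (grad_x L = 0): Q x + c + A^T lambda = 0.
Primal feasibility: A x = b.

This gives the KKT block system:
  [ Q   A^T ] [ x     ]   [-c ]
  [ A    0  ] [ lambda ] = [ b ]

Solving the linear system:
  x*      = (4, 1)
  lambda* = (-12)
  f(x*)   = 32.5

x* = (4, 1), lambda* = (-12)


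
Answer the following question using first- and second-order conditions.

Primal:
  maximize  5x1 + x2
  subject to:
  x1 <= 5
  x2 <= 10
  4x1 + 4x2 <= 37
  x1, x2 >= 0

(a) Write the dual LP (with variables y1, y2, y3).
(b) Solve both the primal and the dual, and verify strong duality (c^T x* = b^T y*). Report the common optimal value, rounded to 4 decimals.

The standard primal-dual pair for 'max c^T x s.t. A x <= b, x >= 0' is:
  Dual:  min b^T y  s.t.  A^T y >= c,  y >= 0.

So the dual LP is:
  minimize  5y1 + 10y2 + 37y3
  subject to:
    y1 + 4y3 >= 5
    y2 + 4y3 >= 1
    y1, y2, y3 >= 0

Solving the primal: x* = (5, 4.25).
  primal value c^T x* = 29.25.
Solving the dual: y* = (4, 0, 0.25).
  dual value b^T y* = 29.25.
Strong duality: c^T x* = b^T y*. Confirmed.

29.25


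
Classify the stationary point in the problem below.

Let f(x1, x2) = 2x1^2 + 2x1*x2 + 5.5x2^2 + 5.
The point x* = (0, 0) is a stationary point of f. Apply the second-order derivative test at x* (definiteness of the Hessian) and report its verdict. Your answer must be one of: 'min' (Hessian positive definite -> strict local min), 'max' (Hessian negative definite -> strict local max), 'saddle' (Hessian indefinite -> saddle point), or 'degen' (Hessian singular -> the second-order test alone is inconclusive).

Compute the Hessian H = grad^2 f:
  H = [[4, 2], [2, 11]]
Verify stationarity: grad f(x*) = H x* + g = (0, 0).
Eigenvalues of H: 3.4689, 11.5311.
Both eigenvalues > 0, so H is positive definite -> x* is a strict local min.

min


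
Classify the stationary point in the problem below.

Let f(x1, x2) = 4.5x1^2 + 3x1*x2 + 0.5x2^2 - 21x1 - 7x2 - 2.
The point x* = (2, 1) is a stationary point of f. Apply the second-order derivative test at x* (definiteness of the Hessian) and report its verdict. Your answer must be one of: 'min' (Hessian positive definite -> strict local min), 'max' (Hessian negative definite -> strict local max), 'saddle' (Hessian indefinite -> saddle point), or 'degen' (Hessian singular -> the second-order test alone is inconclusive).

Compute the Hessian H = grad^2 f:
  H = [[9, 3], [3, 1]]
Verify stationarity: grad f(x*) = H x* + g = (0, 0).
Eigenvalues of H: 0, 10.
H has a zero eigenvalue (singular; positive semidefinite but not definite), so H is neither positive definite, negative definite, nor indefinite. The second-order test alone is inconclusive -> degen.
(Indeed, f is constant along the null direction of H through x*, so x* is not a strict local extremum.)

degen


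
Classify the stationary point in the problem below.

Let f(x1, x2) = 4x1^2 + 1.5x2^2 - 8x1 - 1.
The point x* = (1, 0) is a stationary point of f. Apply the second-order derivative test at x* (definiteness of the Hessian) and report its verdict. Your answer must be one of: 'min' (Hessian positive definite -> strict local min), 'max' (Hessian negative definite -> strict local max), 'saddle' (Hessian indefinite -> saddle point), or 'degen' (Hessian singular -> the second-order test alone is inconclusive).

Compute the Hessian H = grad^2 f:
  H = [[8, 0], [0, 3]]
Verify stationarity: grad f(x*) = H x* + g = (0, 0).
Eigenvalues of H: 3, 8.
Both eigenvalues > 0, so H is positive definite -> x* is a strict local min.

min


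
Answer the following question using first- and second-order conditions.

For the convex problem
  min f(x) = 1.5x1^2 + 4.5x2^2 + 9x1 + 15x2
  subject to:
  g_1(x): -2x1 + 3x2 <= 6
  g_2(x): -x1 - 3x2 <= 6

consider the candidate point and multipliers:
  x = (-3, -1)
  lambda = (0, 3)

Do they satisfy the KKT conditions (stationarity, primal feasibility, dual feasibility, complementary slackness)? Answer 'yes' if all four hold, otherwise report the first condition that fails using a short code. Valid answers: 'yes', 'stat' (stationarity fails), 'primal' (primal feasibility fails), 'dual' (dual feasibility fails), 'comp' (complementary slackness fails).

Gradient of f: grad f(x) = Q x + c = (0, 6)
Constraint values g_i(x) = a_i^T x - b_i:
  g_1((-3, -1)) = -3
  g_2((-3, -1)) = 0
Stationarity residual: grad f(x) + sum_i lambda_i a_i = (-3, -3)
  -> stationarity FAILS
Primal feasibility (all g_i <= 0): OK
Dual feasibility (all lambda_i >= 0): OK
Complementary slackness (lambda_i * g_i(x) = 0 for all i): OK

Verdict: the first failing condition is stationarity -> stat.

stat


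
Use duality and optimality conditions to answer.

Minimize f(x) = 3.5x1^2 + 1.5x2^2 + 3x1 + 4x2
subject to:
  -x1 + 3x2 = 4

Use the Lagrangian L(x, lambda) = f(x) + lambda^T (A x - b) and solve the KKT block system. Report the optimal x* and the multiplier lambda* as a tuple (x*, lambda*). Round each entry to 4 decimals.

Form the Lagrangian:
  L(x, lambda) = (1/2) x^T Q x + c^T x + lambda^T (A x - b)
Stationarity (grad_x L = 0): Q x + c + A^T lambda = 0.
Primal feasibility: A x = b.

This gives the KKT block system:
  [ Q   A^T ] [ x     ]   [-c ]
  [ A    0  ] [ lambda ] = [ b ]

Solving the linear system:
  x*      = (-0.7727, 1.0758)
  lambda* = (-2.4091)
  f(x*)   = 5.8106

x* = (-0.7727, 1.0758), lambda* = (-2.4091)


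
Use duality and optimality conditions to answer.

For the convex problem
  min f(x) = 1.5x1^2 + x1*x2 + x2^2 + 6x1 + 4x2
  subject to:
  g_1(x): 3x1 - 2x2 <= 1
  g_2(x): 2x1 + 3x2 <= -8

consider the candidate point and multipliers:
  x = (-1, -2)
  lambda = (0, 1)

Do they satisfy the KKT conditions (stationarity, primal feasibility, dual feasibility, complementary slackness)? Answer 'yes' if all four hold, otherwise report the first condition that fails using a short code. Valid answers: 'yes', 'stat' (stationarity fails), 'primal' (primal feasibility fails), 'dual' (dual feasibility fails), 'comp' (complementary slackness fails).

Gradient of f: grad f(x) = Q x + c = (1, -1)
Constraint values g_i(x) = a_i^T x - b_i:
  g_1((-1, -2)) = 0
  g_2((-1, -2)) = 0
Stationarity residual: grad f(x) + sum_i lambda_i a_i = (3, 2)
  -> stationarity FAILS
Primal feasibility (all g_i <= 0): OK
Dual feasibility (all lambda_i >= 0): OK
Complementary slackness (lambda_i * g_i(x) = 0 for all i): OK

Verdict: the first failing condition is stationarity -> stat.

stat


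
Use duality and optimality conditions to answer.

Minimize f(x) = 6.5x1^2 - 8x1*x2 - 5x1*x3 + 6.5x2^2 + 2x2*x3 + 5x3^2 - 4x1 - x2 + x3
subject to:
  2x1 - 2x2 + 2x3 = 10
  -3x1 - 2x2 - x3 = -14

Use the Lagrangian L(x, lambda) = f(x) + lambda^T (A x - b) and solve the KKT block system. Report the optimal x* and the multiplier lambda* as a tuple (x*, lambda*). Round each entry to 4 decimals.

Form the Lagrangian:
  L(x, lambda) = (1/2) x^T Q x + c^T x + lambda^T (A x - b)
Stationarity (grad_x L = 0): Q x + c + A^T lambda = 0.
Primal feasibility: A x = b.

This gives the KKT block system:
  [ Q   A^T ] [ x     ]   [-c ]
  [ A    0  ] [ lambda ] = [ b ]

Solving the linear system:
  x*      = (3.1787, 0.8809, 2.7021)
  lambda* = (-6.2255, 1.4383)
  f(x*)   = 35.7489

x* = (3.1787, 0.8809, 2.7021), lambda* = (-6.2255, 1.4383)


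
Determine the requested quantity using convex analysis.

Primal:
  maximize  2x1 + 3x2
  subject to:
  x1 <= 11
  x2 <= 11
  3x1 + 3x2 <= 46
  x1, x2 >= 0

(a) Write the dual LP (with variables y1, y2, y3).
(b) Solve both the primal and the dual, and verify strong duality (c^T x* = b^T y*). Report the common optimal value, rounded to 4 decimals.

The standard primal-dual pair for 'max c^T x s.t. A x <= b, x >= 0' is:
  Dual:  min b^T y  s.t.  A^T y >= c,  y >= 0.

So the dual LP is:
  minimize  11y1 + 11y2 + 46y3
  subject to:
    y1 + 3y3 >= 2
    y2 + 3y3 >= 3
    y1, y2, y3 >= 0

Solving the primal: x* = (4.3333, 11).
  primal value c^T x* = 41.6667.
Solving the dual: y* = (0, 1, 0.6667).
  dual value b^T y* = 41.6667.
Strong duality: c^T x* = b^T y*. Confirmed.

41.6667


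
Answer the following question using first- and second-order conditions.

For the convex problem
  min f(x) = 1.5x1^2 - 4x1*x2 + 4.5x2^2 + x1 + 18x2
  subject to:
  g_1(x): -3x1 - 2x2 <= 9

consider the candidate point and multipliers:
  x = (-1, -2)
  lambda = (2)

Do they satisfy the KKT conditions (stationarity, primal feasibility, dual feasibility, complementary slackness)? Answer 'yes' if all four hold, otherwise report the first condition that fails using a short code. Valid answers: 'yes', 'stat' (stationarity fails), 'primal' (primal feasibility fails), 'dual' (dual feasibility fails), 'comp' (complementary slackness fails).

Gradient of f: grad f(x) = Q x + c = (6, 4)
Constraint values g_i(x) = a_i^T x - b_i:
  g_1((-1, -2)) = -2
Stationarity residual: grad f(x) + sum_i lambda_i a_i = (0, 0)
  -> stationarity OK
Primal feasibility (all g_i <= 0): OK
Dual feasibility (all lambda_i >= 0): OK
Complementary slackness (lambda_i * g_i(x) = 0 for all i): FAILS

Verdict: the first failing condition is complementary_slackness -> comp.

comp


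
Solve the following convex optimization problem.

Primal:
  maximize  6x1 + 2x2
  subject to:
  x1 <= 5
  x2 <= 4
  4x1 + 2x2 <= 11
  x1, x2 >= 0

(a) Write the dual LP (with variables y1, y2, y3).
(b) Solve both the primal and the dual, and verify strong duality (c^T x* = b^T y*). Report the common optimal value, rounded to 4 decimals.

The standard primal-dual pair for 'max c^T x s.t. A x <= b, x >= 0' is:
  Dual:  min b^T y  s.t.  A^T y >= c,  y >= 0.

So the dual LP is:
  minimize  5y1 + 4y2 + 11y3
  subject to:
    y1 + 4y3 >= 6
    y2 + 2y3 >= 2
    y1, y2, y3 >= 0

Solving the primal: x* = (2.75, 0).
  primal value c^T x* = 16.5.
Solving the dual: y* = (0, 0, 1.5).
  dual value b^T y* = 16.5.
Strong duality: c^T x* = b^T y*. Confirmed.

16.5


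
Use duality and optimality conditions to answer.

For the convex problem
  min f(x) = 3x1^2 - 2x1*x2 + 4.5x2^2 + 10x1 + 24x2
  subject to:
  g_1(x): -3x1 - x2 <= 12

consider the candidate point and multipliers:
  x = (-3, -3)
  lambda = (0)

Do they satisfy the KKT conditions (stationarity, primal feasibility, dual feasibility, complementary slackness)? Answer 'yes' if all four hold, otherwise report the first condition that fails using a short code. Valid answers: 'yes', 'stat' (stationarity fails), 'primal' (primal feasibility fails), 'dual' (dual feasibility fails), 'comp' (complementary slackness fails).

Gradient of f: grad f(x) = Q x + c = (-2, 3)
Constraint values g_i(x) = a_i^T x - b_i:
  g_1((-3, -3)) = 0
Stationarity residual: grad f(x) + sum_i lambda_i a_i = (-2, 3)
  -> stationarity FAILS
Primal feasibility (all g_i <= 0): OK
Dual feasibility (all lambda_i >= 0): OK
Complementary slackness (lambda_i * g_i(x) = 0 for all i): OK

Verdict: the first failing condition is stationarity -> stat.

stat
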